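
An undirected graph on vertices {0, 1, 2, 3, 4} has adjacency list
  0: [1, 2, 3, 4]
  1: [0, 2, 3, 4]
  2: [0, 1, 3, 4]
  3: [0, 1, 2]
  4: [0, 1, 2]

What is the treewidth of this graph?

A width-3 tree decomposition is:
Bags: B1 = {0, 1, 2, 4}  B2 = {0, 1, 2, 3}
Tree: B1–B2
The largest bag has 4 vertices, giving width 3; this decomposition certifies tw(G) ≤ 3. On the other hand G contains the 4-clique {0, 1, 2, 3}. A clique must lie in a single bag of any decomposition, so no decomposition can have width below 3. The upper and lower bounds meet at 3, so that is the treewidth.

3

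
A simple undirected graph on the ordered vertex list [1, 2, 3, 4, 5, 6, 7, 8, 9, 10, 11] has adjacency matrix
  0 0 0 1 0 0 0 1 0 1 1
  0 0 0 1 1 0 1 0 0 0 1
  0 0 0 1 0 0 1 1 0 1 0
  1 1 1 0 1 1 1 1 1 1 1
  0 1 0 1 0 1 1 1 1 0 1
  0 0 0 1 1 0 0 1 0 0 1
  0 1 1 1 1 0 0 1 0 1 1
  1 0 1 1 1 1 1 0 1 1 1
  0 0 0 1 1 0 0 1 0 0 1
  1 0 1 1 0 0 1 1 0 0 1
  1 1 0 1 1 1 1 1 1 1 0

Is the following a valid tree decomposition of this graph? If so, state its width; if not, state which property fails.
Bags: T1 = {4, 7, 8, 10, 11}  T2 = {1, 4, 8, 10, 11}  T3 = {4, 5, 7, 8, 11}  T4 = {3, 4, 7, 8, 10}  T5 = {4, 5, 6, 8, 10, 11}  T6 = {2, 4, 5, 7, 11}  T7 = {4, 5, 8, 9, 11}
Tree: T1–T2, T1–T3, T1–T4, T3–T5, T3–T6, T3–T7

No — bags containing vertex 10 are not connected in the tree.

A tree decomposition must satisfy three properties: every vertex lies in some bag; for every edge, both endpoints lie together in some bag; and for every vertex, the bags containing it form a connected subtree. Here bags containing vertex 10 are not connected in the tree, so the decomposition is invalid.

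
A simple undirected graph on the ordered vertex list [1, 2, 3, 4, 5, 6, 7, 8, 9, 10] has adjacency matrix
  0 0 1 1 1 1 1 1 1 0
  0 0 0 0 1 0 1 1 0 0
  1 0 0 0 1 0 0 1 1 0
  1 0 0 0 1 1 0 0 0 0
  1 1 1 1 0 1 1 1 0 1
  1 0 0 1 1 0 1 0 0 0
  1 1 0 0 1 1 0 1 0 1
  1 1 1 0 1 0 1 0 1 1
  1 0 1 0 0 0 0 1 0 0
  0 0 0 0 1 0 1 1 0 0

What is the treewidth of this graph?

3

A width-3 tree decomposition is:
Bags: B1 = {1, 5, 6, 7}  B2 = {1, 4, 5, 6}  B3 = {1, 5, 7, 8}  B4 = {2, 5, 7, 8}  B5 = {1, 3, 5, 8}  B6 = {5, 7, 8, 10}  B7 = {1, 3, 8, 9}
Tree: B1–B2, B1–B3, B3–B4, B3–B5, B4–B6, B5–B7
The largest bag has 4 vertices, giving width 3; this decomposition certifies tw(G) ≤ 3. For the lower bound, the 4 vertices {1, 3, 8, 9} are pairwise adjacent, and any tree decomposition puts a clique entirely inside one bag — forcing width ≥ 3. Therefore the treewidth is 3.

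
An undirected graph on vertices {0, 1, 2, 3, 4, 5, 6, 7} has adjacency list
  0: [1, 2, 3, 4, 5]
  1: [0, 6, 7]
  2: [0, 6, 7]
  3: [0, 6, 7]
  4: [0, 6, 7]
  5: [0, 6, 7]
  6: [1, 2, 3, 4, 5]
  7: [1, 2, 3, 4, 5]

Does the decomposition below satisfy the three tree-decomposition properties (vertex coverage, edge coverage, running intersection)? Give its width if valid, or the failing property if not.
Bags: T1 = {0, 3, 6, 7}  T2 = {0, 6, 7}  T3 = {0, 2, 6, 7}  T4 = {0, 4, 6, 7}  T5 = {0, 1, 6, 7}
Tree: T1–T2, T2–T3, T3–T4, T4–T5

No — vertex 5 appears in no bag.

A tree decomposition must satisfy three properties: every vertex lies in some bag; for every edge, both endpoints lie together in some bag; and for every vertex, the bags containing it form a connected subtree. Here vertex 5 appears in no bag, so the decomposition is invalid.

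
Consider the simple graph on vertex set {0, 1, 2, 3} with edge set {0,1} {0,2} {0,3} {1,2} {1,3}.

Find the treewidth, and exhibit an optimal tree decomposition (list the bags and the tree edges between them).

Treewidth 2.
One optimal decomposition is:
Bags: B1 = {0, 1, 2}  B2 = {0, 1, 3}
Tree: B1–B2

Every bag has size at most 3, so the width is 3 − 1 = 2 and tw(G) ≤ 2. For the lower bound, the 3 vertices {0, 1, 2} are pairwise adjacent, and any tree decomposition puts a clique entirely inside one bag — forcing width ≥ 2. The upper and lower bounds meet at 2, so that is the treewidth.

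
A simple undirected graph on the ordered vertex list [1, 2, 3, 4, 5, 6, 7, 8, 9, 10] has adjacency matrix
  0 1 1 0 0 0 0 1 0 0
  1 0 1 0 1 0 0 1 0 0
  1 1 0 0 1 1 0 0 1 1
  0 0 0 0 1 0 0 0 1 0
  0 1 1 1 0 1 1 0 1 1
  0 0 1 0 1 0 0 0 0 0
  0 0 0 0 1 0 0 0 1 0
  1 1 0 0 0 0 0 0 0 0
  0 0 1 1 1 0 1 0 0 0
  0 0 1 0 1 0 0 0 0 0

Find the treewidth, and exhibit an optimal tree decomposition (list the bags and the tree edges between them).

The largest bag has 3 vertices, giving width 2; this decomposition certifies tw(G) ≤ 2. On the other hand G contains the 3-clique {1, 2, 8}. A clique must lie in a single bag of any decomposition, so no decomposition can have width below 2. Therefore the treewidth is 2.

Treewidth 2.
Bags: B1 = {2, 3, 5}  B2 = {3, 5, 9}  B3 = {3, 5, 10}  B4 = {1, 2, 3}  B5 = {3, 5, 6}  B6 = {5, 7, 9}  B7 = {4, 5, 9}  B8 = {1, 2, 8}
Tree: B1–B2, B2–B3, B1–B4, B2–B5, B2–B6, B2–B7, B4–B8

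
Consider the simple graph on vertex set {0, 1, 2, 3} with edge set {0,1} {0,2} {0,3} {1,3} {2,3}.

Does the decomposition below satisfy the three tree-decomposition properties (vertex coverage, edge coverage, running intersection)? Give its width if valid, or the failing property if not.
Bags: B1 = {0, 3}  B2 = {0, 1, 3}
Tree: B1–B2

A tree decomposition must satisfy three properties: every vertex lies in some bag; for every edge, both endpoints lie together in some bag; and for every vertex, the bags containing it form a connected subtree. Here vertex 2 appears in no bag, so the decomposition is invalid.

No — vertex 2 appears in no bag.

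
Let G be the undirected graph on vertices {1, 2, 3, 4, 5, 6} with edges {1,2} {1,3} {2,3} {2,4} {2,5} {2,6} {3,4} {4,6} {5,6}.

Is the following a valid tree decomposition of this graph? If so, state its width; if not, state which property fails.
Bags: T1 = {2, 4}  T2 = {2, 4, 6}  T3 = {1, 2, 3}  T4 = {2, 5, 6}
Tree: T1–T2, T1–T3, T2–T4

A tree decomposition must satisfy three properties: every vertex lies in some bag; for every edge, both endpoints lie together in some bag; and for every vertex, the bags containing it form a connected subtree. Here edge (3,4) lies in no bag, so the decomposition is invalid.

No — edge (3,4) lies in no bag.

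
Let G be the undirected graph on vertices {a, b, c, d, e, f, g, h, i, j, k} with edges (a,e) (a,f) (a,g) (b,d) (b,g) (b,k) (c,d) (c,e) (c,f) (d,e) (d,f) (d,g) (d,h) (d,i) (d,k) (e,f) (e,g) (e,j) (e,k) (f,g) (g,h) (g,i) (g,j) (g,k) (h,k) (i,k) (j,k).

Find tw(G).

A width-3 tree decomposition is:
Bags: B1 = {b, d, g, k}  B2 = {d, e, g, k}  B3 = {d, e, f, g}  B4 = {c, d, e, f}  B5 = {e, g, j, k}  B6 = {d, g, h, k}  B7 = {a, e, f, g}  B8 = {d, g, i, k}
Tree: B1–B2, B2–B3, B3–B4, B2–B5, B1–B6, B3–B7, B1–B8
Every bag has size at most 4, so the width is 4 − 1 = 3 and tw(G) ≤ 3. For the lower bound, the 4 vertices {d, e, f, g} are pairwise adjacent, and any tree decomposition puts a clique entirely inside one bag — forcing width ≥ 3. Hence tw(G) = 3 exactly.

3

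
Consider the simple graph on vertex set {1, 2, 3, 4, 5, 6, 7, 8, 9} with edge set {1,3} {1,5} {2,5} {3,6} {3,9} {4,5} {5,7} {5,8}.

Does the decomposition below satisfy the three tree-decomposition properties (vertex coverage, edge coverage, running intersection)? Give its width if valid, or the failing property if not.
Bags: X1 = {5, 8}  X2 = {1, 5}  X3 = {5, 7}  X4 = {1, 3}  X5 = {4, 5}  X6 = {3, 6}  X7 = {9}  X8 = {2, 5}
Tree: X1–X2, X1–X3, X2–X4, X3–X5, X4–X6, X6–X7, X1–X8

No — edge (3,9) lies in no bag.

A tree decomposition must satisfy three properties: every vertex lies in some bag; for every edge, both endpoints lie together in some bag; and for every vertex, the bags containing it form a connected subtree. Here edge (3,9) lies in no bag, so the decomposition is invalid.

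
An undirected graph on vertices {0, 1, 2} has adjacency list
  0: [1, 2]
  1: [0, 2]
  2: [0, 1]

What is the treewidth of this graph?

A width-2 tree decomposition is:
Bags: B1 = {0, 1, 2}
Tree: (single bag)
With just one bag of size 3, the width is 3 − 1 = 2, so tw(G) ≤ 2. Conversely, {0, 1, 2} is a clique of size 3, and the vertices of any clique must share a bag in every tree decomposition; so some bag has ≥ 3 vertices and tw(G) ≥ 2. The upper and lower bounds meet at 2, so that is the treewidth.

2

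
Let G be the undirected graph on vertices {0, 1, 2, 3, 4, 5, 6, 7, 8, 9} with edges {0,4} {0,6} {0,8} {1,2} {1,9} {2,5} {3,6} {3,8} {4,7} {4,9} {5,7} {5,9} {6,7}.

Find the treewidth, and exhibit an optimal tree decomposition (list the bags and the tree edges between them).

Treewidth 2.
Bags: B1 = {1, 2, 9}  B2 = {2, 5, 9}  B3 = {4, 5, 9}  B4 = {4, 5, 7}  B5 = {0, 4, 7}  B6 = {0, 6, 7}  B7 = {0, 6, 8}  B8 = {3, 6, 8}
Tree: B1–B2, B2–B3, B3–B4, B4–B5, B5–B6, B6–B7, B7–B8

Every bag has size at most 3, so the width is 3 − 1 = 2 and tw(G) ≤ 2. The edges 1–2–5–9–1 form a cycle, so G is not a tree and its treewidth is at least 2. The upper and lower bounds meet at 2, so that is the treewidth.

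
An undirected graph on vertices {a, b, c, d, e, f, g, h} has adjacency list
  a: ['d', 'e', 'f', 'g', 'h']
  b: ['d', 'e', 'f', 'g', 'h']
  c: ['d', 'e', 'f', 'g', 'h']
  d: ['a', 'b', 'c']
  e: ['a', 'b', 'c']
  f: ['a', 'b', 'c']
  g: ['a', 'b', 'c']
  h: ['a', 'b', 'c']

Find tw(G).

3

A width-3 tree decomposition is:
Bags: B1 = {a, b, c, e}  B2 = {a, b, c, d}  B3 = {a, b, c, h}  B4 = {a, b, c, f}  B5 = {a, b, c, g}
Tree: B1–B2, B2–B3, B3–B4, B4–B5
Every bag has size at most 4, so the width is 4 − 1 = 3 and tw(G) ≤ 3. For the lower bound: the 4 vertex sets {a,e}, {b,d}, {c}, {h} are disjoint, each induces a connected subgraph, and every pair is joined by at least one edge of G. Contracting each set to a single vertex therefore yields K_{4} as a minor, and since treewidth is minor-monotone, tw(G) ≥ tw(K_{4}) = 3. Hence tw(G) = 3 exactly.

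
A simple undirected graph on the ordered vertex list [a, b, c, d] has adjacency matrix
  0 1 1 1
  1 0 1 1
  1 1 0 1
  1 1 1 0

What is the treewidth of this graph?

A width-3 tree decomposition is:
Bags: B1 = {a, b, c, d}
Tree: (single bag)
A single bag containing all 4 vertices is trivially a valid decomposition of width 3. For the lower bound, the 4 vertices {a, b, c, d} are pairwise adjacent, and any tree decomposition puts a clique entirely inside one bag — forcing width ≥ 3. Hence tw(G) = 3 exactly.

3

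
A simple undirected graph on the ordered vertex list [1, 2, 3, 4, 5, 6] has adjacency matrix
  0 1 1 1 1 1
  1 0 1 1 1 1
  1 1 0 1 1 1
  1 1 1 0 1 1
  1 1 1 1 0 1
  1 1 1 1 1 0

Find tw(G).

5

A width-5 tree decomposition is:
Bags: B1 = {1, 2, 3, 4, 5, 6}
Tree: (single bag)
With just one bag of size 6, the width is 6 − 1 = 5, so tw(G) ≤ 5. On the other hand G contains the 6-clique {1, 2, 3, 4, 5, 6}. A clique must lie in a single bag of any decomposition, so no decomposition can have width below 5. Hence tw(G) = 5 exactly.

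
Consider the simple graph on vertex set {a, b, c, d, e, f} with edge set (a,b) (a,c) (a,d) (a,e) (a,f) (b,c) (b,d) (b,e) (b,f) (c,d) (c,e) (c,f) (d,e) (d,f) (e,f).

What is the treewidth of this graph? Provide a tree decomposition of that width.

With just one bag of size 6, the width is 6 − 1 = 5, so tw(G) ≤ 5. For the lower bound, the 6 vertices {a, b, c, d, e, f} are pairwise adjacent, and any tree decomposition puts a clique entirely inside one bag — forcing width ≥ 5. Hence tw(G) = 5 exactly.

Treewidth 5.
One optimal decomposition is:
Bags: B1 = {a, b, c, d, e, f}
Tree: (single bag)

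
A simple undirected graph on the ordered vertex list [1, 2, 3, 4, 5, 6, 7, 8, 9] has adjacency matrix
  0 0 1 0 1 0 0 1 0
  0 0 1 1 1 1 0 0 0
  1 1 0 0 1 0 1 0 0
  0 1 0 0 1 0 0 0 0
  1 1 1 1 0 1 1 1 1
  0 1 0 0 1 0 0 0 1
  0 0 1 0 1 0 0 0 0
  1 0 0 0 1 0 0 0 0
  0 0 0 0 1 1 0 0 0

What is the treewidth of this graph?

2

A width-2 tree decomposition is:
Bags: B1 = {1, 3, 5}  B2 = {2, 3, 5}  B3 = {1, 5, 8}  B4 = {2, 5, 6}  B5 = {5, 6, 9}  B6 = {2, 4, 5}  B7 = {3, 5, 7}
Tree: B1–B2, B1–B3, B2–B4, B4–B5, B2–B6, B2–B7
Every bag has size at most 3, so the width is 3 − 1 = 2 and tw(G) ≤ 2. For the lower bound, the 3 vertices {1, 5, 8} are pairwise adjacent, and any tree decomposition puts a clique entirely inside one bag — forcing width ≥ 2. The upper and lower bounds meet at 2, so that is the treewidth.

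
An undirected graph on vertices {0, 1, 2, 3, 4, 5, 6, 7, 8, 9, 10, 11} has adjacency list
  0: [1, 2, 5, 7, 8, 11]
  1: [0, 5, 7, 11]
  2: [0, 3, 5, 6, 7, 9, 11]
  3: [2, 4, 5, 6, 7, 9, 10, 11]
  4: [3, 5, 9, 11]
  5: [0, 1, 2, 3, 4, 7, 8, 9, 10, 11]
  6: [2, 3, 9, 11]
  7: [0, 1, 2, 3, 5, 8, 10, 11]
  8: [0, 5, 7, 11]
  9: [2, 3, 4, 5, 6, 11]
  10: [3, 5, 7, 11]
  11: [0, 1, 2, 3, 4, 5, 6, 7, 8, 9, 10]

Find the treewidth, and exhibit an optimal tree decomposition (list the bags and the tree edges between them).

Treewidth 4.
One such decomposition:
Bags: B1 = {2, 3, 5, 9, 11}  B2 = {2, 3, 6, 9, 11}  B3 = {2, 3, 5, 7, 11}  B4 = {3, 5, 7, 10, 11}  B5 = {0, 2, 5, 7, 11}  B6 = {0, 5, 7, 8, 11}  B7 = {3, 4, 5, 9, 11}  B8 = {0, 1, 5, 7, 11}
Tree: B1–B2, B1–B3, B3–B4, B3–B5, B5–B6, B1–B7, B6–B8

Every bag has size at most 5, so the width is 5 − 1 = 4 and tw(G) ≤ 4. Conversely, {2, 3, 5, 9, 11} is a clique of size 5, and the vertices of any clique must share a bag in every tree decomposition; so some bag has ≥ 5 vertices and tw(G) ≥ 4. Hence tw(G) = 4 exactly.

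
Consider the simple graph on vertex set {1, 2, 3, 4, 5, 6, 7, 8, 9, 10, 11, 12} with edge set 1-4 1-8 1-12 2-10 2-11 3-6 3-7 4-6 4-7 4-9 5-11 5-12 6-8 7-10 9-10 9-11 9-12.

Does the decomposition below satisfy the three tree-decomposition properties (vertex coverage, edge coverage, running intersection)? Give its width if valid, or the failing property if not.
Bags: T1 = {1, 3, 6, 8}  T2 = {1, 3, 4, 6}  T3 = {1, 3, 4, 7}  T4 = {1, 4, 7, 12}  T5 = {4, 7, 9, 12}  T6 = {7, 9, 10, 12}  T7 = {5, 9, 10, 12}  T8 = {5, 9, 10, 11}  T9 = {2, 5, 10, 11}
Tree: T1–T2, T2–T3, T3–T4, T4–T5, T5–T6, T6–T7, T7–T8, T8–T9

Checking the three conditions: (i) the bags cover all of {1, 2, 3, 4, 5, 6, 7, 8, 9, 10, 11, 12}; (ii) for each edge, some bag contains both endpoints; (iii) the bags containing any fixed vertex form a subtree. All hold, so the decomposition is valid with width 4 − 1 = 3.

Yes; width 3.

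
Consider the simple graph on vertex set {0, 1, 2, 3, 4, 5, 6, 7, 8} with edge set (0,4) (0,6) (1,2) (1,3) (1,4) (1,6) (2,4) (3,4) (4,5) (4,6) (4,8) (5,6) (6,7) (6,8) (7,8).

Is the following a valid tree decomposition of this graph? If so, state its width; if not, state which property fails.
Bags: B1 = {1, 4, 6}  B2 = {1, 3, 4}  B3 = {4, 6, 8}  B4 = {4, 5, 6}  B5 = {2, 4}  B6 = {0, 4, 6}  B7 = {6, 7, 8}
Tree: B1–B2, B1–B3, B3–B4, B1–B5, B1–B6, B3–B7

A tree decomposition must satisfy three properties: every vertex lies in some bag; for every edge, both endpoints lie together in some bag; and for every vertex, the bags containing it form a connected subtree. Here edge (1,2) lies in no bag, so the decomposition is invalid.

No — edge (1,2) lies in no bag.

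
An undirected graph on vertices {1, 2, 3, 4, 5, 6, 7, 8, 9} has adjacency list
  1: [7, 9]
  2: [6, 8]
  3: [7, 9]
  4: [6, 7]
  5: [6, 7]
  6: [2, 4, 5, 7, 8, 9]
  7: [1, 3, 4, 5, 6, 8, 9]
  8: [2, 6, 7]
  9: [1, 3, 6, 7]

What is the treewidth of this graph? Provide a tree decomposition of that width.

Treewidth 2.
One such decomposition:
Bags: B1 = {6, 7, 9}  B2 = {3, 7, 9}  B3 = {6, 7, 8}  B4 = {5, 6, 7}  B5 = {4, 6, 7}  B6 = {1, 7, 9}  B7 = {2, 6, 8}
Tree: B1–B2, B1–B3, B1–B4, B3–B5, B2–B6, B3–B7

Every bag has size at most 3, so the width is 3 − 1 = 2 and tw(G) ≤ 2. For the lower bound, the 3 vertices {2, 6, 8} are pairwise adjacent, and any tree decomposition puts a clique entirely inside one bag — forcing width ≥ 2. Combining the bounds, tw(G) = 2.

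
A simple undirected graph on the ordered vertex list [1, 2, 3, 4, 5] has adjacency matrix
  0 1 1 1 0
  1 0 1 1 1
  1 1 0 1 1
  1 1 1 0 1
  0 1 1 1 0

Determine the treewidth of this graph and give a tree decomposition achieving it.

Each bag holds 4 vertices, so the decomposition has width 3, which upper-bounds the treewidth. Conversely, {1, 2, 3, 4} is a clique of size 4, and the vertices of any clique must share a bag in every tree decomposition; so some bag has ≥ 4 vertices and tw(G) ≥ 3. Combining the bounds, tw(G) = 3.

Treewidth 3.
One such decomposition:
Bags: B1 = {2, 3, 4, 5}  B2 = {1, 2, 3, 4}
Tree: B1–B2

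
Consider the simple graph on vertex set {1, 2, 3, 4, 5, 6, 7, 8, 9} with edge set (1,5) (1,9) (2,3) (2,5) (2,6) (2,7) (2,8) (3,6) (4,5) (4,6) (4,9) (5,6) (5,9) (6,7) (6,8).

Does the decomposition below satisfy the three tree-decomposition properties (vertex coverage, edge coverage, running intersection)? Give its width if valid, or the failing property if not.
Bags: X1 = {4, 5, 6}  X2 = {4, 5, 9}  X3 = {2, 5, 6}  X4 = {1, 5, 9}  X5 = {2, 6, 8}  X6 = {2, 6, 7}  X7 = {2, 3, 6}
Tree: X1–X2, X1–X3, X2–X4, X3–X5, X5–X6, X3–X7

Yes; width 2.

Vertex coverage: the bags together contain {1, 2, 3, 4, 5, 6, 7, 8, 9}, the full vertex set. Edge coverage: each edge of G has both endpoints in at least one bag. Running intersection: for every vertex, the bags containing it form a connected subtree. All three properties hold, so this is a valid tree decomposition of width max|bag| − 1 = 2, and hence tw(G) ≤ 2.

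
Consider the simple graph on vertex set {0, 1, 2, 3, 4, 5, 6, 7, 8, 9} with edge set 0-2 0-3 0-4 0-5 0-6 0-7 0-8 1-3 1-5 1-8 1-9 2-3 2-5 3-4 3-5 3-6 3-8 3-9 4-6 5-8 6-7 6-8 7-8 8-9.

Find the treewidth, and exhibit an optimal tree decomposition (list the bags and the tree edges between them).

The largest bag has 4 vertices, giving width 3; this decomposition certifies tw(G) ≤ 3. Conversely, {0, 3, 4, 6} is a clique of size 4, and the vertices of any clique must share a bag in every tree decomposition; so some bag has ≥ 4 vertices and tw(G) ≥ 3. Hence tw(G) = 3 exactly.

Treewidth 3.
One such decomposition:
Bags: B1 = {0, 3, 5, 8}  B2 = {0, 3, 6, 8}  B3 = {1, 3, 5, 8}  B4 = {0, 6, 7, 8}  B5 = {1, 3, 8, 9}  B6 = {0, 3, 4, 6}  B7 = {0, 2, 3, 5}
Tree: B1–B2, B1–B3, B2–B4, B3–B5, B2–B6, B1–B7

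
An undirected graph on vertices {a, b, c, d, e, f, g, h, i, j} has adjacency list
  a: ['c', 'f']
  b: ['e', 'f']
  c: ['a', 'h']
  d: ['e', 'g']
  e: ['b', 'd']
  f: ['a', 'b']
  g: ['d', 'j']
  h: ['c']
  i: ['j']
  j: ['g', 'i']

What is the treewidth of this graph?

1

A width-1 tree decomposition is:
Bags: B1 = {i, j}  B2 = {g, j}  B3 = {d, g}  B4 = {d, e}  B5 = {b, e}  B6 = {b, f}  B7 = {a, f}  B8 = {a, c}  B9 = {c, h}
Tree: B1–B2, B2–B3, B3–B4, B4–B5, B5–B6, B6–B7, B7–B8, B8–B9
Each bag holds 2 vertices, so the decomposition has width 1, which upper-bounds the treewidth. G has an edge, so its treewidth is at least 1. Combining the bounds, tw(G) = 1.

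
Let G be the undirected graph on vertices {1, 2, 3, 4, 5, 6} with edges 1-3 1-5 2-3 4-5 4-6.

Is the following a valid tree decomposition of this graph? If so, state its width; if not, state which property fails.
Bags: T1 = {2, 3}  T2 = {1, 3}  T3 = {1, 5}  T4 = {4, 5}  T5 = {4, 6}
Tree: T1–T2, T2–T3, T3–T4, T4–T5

Yes; width 1.

Checking the three conditions: (i) the bags cover all of {1, 2, 3, 4, 5, 6}; (ii) for each edge, some bag contains both endpoints; (iii) the bags containing any fixed vertex form a subtree. All hold, so the decomposition is valid with width 2 − 1 = 1.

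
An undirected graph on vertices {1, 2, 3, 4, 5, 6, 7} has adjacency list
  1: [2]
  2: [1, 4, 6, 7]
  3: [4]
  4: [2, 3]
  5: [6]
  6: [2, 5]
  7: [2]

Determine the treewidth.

A width-1 tree decomposition is:
Bags: B1 = {2, 7}  B2 = {1, 2}  B3 = {2, 4}  B4 = {2, 6}  B5 = {3, 4}  B6 = {5, 6}
Tree: B1–B2, B2–B3, B1–B4, B3–B5, B4–B6
Each bag holds 2 vertices, so the decomposition has width 1, which upper-bounds the treewidth. Any graph with an edge has treewidth ≥ 1, and G has the edge 7–2. Combining the bounds, tw(G) = 1.

1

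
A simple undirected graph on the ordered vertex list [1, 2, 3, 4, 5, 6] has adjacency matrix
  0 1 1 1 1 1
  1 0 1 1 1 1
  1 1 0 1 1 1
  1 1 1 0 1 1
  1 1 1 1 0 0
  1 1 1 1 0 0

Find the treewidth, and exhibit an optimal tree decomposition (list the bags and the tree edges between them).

Every bag has size at most 5, so the width is 5 − 1 = 4 and tw(G) ≤ 4. Conversely, {1, 2, 3, 4, 5} is a clique of size 5, and the vertices of any clique must share a bag in every tree decomposition; so some bag has ≥ 5 vertices and tw(G) ≥ 4. Combining the bounds, tw(G) = 4.

Treewidth 4.
One optimal decomposition is:
Bags: B1 = {1, 2, 3, 4, 6}  B2 = {1, 2, 3, 4, 5}
Tree: B1–B2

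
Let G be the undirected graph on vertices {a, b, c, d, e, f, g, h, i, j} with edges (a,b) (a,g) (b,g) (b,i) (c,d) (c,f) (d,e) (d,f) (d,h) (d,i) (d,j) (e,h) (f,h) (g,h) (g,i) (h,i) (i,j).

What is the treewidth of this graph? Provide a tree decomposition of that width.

The largest bag has 3 vertices, giving width 2; this decomposition certifies tw(G) ≤ 2. On the other hand G contains the 3-clique {d, i, j}. A clique must lie in a single bag of any decomposition, so no decomposition can have width below 2. Hence tw(G) = 2 exactly.

Treewidth 2.
Bags: B1 = {d, h, i}  B2 = {d, f, h}  B3 = {g, h, i}  B4 = {b, g, i}  B5 = {d, i, j}  B6 = {a, b, g}  B7 = {c, d, f}  B8 = {d, e, h}
Tree: B1–B2, B1–B3, B3–B4, B1–B5, B4–B6, B2–B7, B2–B8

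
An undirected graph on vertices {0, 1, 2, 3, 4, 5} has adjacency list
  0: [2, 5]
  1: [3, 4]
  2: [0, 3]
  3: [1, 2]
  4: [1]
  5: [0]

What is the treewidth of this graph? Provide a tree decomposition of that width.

The largest bag has 2 vertices, giving width 1; this decomposition certifies tw(G) ≤ 1. Any graph with an edge has treewidth ≥ 1, and G has the edge 5–0. Combining the bounds, tw(G) = 1.

Treewidth 1.
Bags: B1 = {0, 5}  B2 = {0, 2}  B3 = {2, 3}  B4 = {1, 3}  B5 = {1, 4}
Tree: B1–B2, B2–B3, B3–B4, B4–B5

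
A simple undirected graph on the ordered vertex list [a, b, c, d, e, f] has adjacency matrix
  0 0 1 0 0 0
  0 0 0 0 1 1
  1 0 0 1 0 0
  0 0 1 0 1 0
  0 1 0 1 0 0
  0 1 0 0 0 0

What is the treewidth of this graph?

A width-1 tree decomposition is:
Bags: B1 = {b, f}  B2 = {b, e}  B3 = {d, e}  B4 = {c, d}  B5 = {a, c}
Tree: B1–B2, B2–B3, B3–B4, B4–B5
The largest bag has 2 vertices, giving width 1; this decomposition certifies tw(G) ≤ 1. Any graph with an edge has treewidth ≥ 1, and G has the edge f–b. Therefore the treewidth is 1.

1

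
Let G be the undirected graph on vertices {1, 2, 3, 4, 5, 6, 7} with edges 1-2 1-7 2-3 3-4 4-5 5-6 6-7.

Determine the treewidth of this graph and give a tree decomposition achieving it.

Each bag holds 3 vertices, so the decomposition has width 2, which upper-bounds the treewidth. The edges 2–3–4–5–6–7–1–2 form a cycle, so G is not a tree and its treewidth is at least 2. The upper and lower bounds meet at 2, so that is the treewidth.

Treewidth 2.
One optimal decomposition is:
Bags: B1 = {2, 3, 4}  B2 = {2, 4, 5}  B3 = {2, 5, 6}  B4 = {2, 6, 7}  B5 = {1, 2, 7}
Tree: B1–B2, B2–B3, B3–B4, B4–B5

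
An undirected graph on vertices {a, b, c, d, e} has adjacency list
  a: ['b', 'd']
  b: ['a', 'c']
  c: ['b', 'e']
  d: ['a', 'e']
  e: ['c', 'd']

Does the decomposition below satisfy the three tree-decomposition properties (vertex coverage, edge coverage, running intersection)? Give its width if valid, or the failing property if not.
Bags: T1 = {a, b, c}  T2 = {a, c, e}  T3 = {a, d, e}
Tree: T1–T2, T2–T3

Yes; width 2.

Checking the three conditions: (i) the bags cover all of {a, b, c, d, e}; (ii) for each edge, some bag contains both endpoints; (iii) the bags containing any fixed vertex form a subtree. All hold, so the decomposition is valid with width 3 − 1 = 2.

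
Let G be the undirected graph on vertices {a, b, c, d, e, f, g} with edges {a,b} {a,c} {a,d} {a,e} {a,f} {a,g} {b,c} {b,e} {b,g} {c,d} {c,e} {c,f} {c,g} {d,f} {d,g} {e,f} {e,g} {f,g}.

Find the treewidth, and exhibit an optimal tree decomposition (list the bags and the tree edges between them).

The largest bag has 5 vertices, giving width 4; this decomposition certifies tw(G) ≤ 4. On the other hand G contains the 5-clique {a, c, d, f, g}. A clique must lie in a single bag of any decomposition, so no decomposition can have width below 4. Combining the bounds, tw(G) = 4.

Treewidth 4.
Bags: B1 = {a, c, e, f, g}  B2 = {a, c, d, f, g}  B3 = {a, b, c, e, g}
Tree: B1–B2, B1–B3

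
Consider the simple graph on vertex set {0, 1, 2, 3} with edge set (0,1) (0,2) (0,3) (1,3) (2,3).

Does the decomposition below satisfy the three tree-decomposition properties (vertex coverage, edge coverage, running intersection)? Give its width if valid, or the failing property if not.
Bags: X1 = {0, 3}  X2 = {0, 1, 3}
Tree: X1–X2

No — vertex 2 appears in no bag.

A tree decomposition must satisfy three properties: every vertex lies in some bag; for every edge, both endpoints lie together in some bag; and for every vertex, the bags containing it form a connected subtree. Here vertex 2 appears in no bag, so the decomposition is invalid.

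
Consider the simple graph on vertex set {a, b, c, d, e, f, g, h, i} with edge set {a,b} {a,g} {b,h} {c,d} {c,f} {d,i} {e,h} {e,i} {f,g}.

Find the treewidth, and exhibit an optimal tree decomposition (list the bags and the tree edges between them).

Treewidth 2.
One optimal decomposition is:
Bags: B1 = {a, b, g}  B2 = {b, g, h}  B3 = {e, g, h}  B4 = {e, g, i}  B5 = {d, g, i}  B6 = {c, d, g}  B7 = {c, f, g}
Tree: B1–B2, B2–B3, B3–B4, B4–B5, B5–B6, B6–B7

Every bag has size at most 3, so the width is 3 − 1 = 2 and tw(G) ≤ 2. Since g–a–b–h–e–i–d–c–f–g is a cycle in G, G is not acyclic. Forests are exactly the graphs of treewidth ≤ 1, so tw(G) ≥ 2. Combining the bounds, tw(G) = 2.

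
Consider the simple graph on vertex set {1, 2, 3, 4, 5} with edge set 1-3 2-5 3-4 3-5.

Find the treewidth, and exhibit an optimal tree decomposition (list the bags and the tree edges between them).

The largest bag has 2 vertices, giving width 1; this decomposition certifies tw(G) ≤ 1. Since G has at least one edge (e.g. 5–3), it is not an edgeless graph, so tw(G) ≥ 1. Combining the bounds, tw(G) = 1.

Treewidth 1.
One optimal decomposition is:
Bags: B1 = {3, 5}  B2 = {1, 3}  B3 = {2, 5}  B4 = {3, 4}
Tree: B1–B2, B1–B3, B1–B4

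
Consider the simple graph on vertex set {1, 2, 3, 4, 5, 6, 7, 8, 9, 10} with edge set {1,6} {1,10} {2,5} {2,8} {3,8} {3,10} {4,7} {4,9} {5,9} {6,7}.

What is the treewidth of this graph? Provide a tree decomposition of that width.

The largest bag has 3 vertices, giving width 2; this decomposition certifies tw(G) ≤ 2. For the lower bound, G contains the cycle 6–7–4–9–5–2–8–3–10–1–6, so G is not a forest; only forests have treewidth ≤ 1, hence tw(G) ≥ 2. The upper and lower bounds meet at 2, so that is the treewidth.

Treewidth 2.
One optimal decomposition is:
Bags: B1 = {4, 6, 7}  B2 = {4, 6, 9}  B3 = {5, 6, 9}  B4 = {2, 5, 6}  B5 = {2, 6, 8}  B6 = {3, 6, 8}  B7 = {3, 6, 10}  B8 = {1, 6, 10}
Tree: B1–B2, B2–B3, B3–B4, B4–B5, B5–B6, B6–B7, B7–B8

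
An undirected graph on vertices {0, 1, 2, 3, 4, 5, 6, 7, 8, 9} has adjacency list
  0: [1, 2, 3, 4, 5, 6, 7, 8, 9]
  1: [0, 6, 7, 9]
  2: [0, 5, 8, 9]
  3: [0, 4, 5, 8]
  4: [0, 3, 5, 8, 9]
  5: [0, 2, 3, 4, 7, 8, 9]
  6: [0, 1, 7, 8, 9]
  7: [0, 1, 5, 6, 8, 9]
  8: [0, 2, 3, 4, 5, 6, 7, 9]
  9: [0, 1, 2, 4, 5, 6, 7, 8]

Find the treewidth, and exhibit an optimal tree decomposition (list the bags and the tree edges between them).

Treewidth 4.
Bags: B1 = {0, 1, 6, 7, 9}  B2 = {0, 6, 7, 8, 9}  B3 = {0, 5, 7, 8, 9}  B4 = {0, 4, 5, 8, 9}  B5 = {0, 3, 4, 5, 8}  B6 = {0, 2, 5, 8, 9}
Tree: B1–B2, B2–B3, B3–B4, B4–B5, B4–B6

Each bag holds 5 vertices, so the decomposition has width 4, which upper-bounds the treewidth. Conversely, {0, 2, 5, 8, 9} is a clique of size 5, and the vertices of any clique must share a bag in every tree decomposition; so some bag has ≥ 5 vertices and tw(G) ≥ 4. Therefore the treewidth is 4.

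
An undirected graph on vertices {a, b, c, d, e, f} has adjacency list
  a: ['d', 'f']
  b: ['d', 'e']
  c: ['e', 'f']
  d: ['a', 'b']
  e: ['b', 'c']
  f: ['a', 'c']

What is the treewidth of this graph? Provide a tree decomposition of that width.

Treewidth 2.
Bags: B1 = {b, d, e}  B2 = {a, d, e}  B3 = {a, e, f}  B4 = {c, e, f}
Tree: B1–B2, B2–B3, B3–B4

Every bag has size at most 3, so the width is 3 − 1 = 2 and tw(G) ≤ 2. The edges e–b–d–a–f–c–e form a cycle, so G is not a tree and its treewidth is at least 2. Combining the bounds, tw(G) = 2.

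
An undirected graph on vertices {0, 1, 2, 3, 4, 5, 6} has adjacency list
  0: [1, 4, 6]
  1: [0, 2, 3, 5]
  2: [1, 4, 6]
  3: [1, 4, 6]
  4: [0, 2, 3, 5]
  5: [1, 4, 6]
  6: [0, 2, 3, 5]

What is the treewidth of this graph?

3

A width-3 tree decomposition is:
Bags: B1 = {1, 4, 5, 6}  B2 = {0, 1, 4, 6}  B3 = {1, 2, 4, 6}  B4 = {1, 3, 4, 6}
Tree: B1–B2, B2–B3, B3–B4
The largest bag has 4 vertices, giving width 3; this decomposition certifies tw(G) ≤ 3. For the lower bound: the 4 vertex sets {5,6}, {0,1}, {4}, {2} are disjoint, each induces a connected subgraph, and every pair is joined by at least one edge of G. Contracting each set to a single vertex therefore yields K_{4} as a minor, and since treewidth is minor-monotone, tw(G) ≥ tw(K_{4}) = 3. Combining the bounds, tw(G) = 3.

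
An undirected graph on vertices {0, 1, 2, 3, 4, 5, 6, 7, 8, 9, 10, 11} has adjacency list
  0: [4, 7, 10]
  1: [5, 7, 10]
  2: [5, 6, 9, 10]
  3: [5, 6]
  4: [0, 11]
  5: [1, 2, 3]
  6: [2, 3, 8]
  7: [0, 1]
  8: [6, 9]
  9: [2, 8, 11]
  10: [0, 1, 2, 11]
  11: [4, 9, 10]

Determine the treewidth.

A width-3 tree decomposition is:
Bags: B1 = {3, 5, 6, 8}  B2 = {2, 5, 6, 8}  B3 = {2, 5, 8, 9}  B4 = {1, 2, 5, 9}  B5 = {1, 2, 9, 10}  B6 = {1, 9, 10, 11}  B7 = {1, 7, 10, 11}  B8 = {0, 7, 10, 11}  B9 = {0, 4, 7, 11}
Tree: B1–B2, B2–B3, B3–B4, B4–B5, B5–B6, B6–B7, B7–B8, B8–B9
Each bag holds 4 vertices, so the decomposition has width 3, which upper-bounds the treewidth. For the lower bound: the 4 vertex sets {3,6,8}, {5}, {2}, {1,9,10,11} are disjoint, each induces a connected subgraph, and every pair is joined by at least one edge of G. Contracting each set to a single vertex therefore yields K_{4} as a minor, and since treewidth is minor-monotone, tw(G) ≥ tw(K_{4}) = 3. The upper and lower bounds meet at 3, so that is the treewidth.

3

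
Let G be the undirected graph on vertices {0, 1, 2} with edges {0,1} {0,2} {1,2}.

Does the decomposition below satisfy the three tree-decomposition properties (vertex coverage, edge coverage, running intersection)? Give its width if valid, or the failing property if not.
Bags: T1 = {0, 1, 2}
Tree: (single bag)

Yes; width 2.

Vertex coverage: the bags together contain {0, 1, 2}, the full vertex set. Edge coverage: each edge of G has both endpoints in at least one bag. Running intersection: for every vertex, the bags containing it form a connected subtree. All three properties hold, so this is a valid tree decomposition of width max|bag| − 1 = 2, and hence tw(G) ≤ 2.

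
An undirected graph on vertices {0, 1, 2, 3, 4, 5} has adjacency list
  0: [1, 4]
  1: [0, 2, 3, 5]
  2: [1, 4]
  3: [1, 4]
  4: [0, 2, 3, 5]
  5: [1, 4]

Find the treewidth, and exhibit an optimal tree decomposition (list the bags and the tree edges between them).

Each bag holds 3 vertices, so the decomposition has width 2, which upper-bounds the treewidth. For the lower bound, G contains the cycle 4–5–1–2–4, so G is not a forest; only forests have treewidth ≤ 1, hence tw(G) ≥ 2. Combining the bounds, tw(G) = 2.

Treewidth 2.
One such decomposition:
Bags: B1 = {1, 4, 5}  B2 = {1, 2, 4}  B3 = {0, 1, 4}  B4 = {1, 3, 4}
Tree: B1–B2, B2–B3, B3–B4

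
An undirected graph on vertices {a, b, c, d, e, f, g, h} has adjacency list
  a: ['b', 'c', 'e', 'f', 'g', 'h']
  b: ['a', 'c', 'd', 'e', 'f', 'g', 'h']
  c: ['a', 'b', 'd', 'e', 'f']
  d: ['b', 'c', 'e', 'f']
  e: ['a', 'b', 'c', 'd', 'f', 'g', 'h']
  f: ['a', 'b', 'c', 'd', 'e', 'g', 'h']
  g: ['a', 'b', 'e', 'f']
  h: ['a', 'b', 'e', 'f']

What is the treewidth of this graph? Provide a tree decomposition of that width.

Treewidth 4.
One optimal decomposition is:
Bags: B1 = {a, b, e, f, g}  B2 = {a, b, c, e, f}  B3 = {b, c, d, e, f}  B4 = {a, b, e, f, h}
Tree: B1–B2, B2–B3, B1–B4

Every bag has size at most 5, so the width is 5 − 1 = 4 and tw(G) ≤ 4. Conversely, {b, c, d, e, f} is a clique of size 5, and the vertices of any clique must share a bag in every tree decomposition; so some bag has ≥ 5 vertices and tw(G) ≥ 4. Combining the bounds, tw(G) = 4.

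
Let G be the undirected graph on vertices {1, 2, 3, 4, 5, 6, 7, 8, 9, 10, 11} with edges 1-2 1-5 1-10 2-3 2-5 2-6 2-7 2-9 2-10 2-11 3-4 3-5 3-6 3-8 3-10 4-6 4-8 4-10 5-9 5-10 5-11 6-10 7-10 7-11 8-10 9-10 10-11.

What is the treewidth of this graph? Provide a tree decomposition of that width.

Treewidth 3.
Bags: B1 = {2, 3, 5, 10}  B2 = {2, 5, 10, 11}  B3 = {2, 7, 10, 11}  B4 = {2, 3, 6, 10}  B5 = {2, 5, 9, 10}  B6 = {1, 2, 5, 10}  B7 = {3, 4, 6, 10}  B8 = {3, 4, 8, 10}
Tree: B1–B2, B2–B3, B1–B4, B1–B5, B5–B6, B4–B7, B7–B8

Every bag has size at most 4, so the width is 4 − 1 = 3 and tw(G) ≤ 3. Conversely, {3, 4, 8, 10} is a clique of size 4, and the vertices of any clique must share a bag in every tree decomposition; so some bag has ≥ 4 vertices and tw(G) ≥ 3. Combining the bounds, tw(G) = 3.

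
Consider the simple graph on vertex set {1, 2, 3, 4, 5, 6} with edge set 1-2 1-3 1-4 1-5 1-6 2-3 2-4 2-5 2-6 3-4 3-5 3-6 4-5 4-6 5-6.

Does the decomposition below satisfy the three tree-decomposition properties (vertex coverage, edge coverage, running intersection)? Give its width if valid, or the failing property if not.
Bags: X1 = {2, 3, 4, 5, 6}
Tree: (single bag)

A tree decomposition must satisfy three properties: every vertex lies in some bag; for every edge, both endpoints lie together in some bag; and for every vertex, the bags containing it form a connected subtree. Here vertex 1 appears in no bag, so the decomposition is invalid.

No — vertex 1 appears in no bag.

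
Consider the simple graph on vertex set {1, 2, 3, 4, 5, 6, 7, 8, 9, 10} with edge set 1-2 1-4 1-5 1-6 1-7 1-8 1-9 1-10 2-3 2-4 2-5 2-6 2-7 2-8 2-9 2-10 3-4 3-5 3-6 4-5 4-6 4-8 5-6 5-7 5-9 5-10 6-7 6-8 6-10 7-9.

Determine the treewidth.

4

A width-4 tree decomposition is:
Bags: B1 = {1, 2, 5, 6, 10}  B2 = {1, 2, 4, 5, 6}  B3 = {2, 3, 4, 5, 6}  B4 = {1, 2, 4, 6, 8}  B5 = {1, 2, 5, 6, 7}  B6 = {1, 2, 5, 7, 9}
Tree: B1–B2, B2–B3, B2–B4, B2–B5, B5–B6
Every bag has size at most 5, so the width is 5 − 1 = 4 and tw(G) ≤ 4. On the other hand G contains the 5-clique {1, 2, 4, 6, 8}. A clique must lie in a single bag of any decomposition, so no decomposition can have width below 4. The upper and lower bounds meet at 4, so that is the treewidth.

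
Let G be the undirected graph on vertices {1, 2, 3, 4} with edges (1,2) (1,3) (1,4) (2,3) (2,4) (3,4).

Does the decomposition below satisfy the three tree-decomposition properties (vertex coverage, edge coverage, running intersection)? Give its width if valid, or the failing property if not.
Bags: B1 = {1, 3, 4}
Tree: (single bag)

A tree decomposition must satisfy three properties: every vertex lies in some bag; for every edge, both endpoints lie together in some bag; and for every vertex, the bags containing it form a connected subtree. Here vertex 2 appears in no bag, so the decomposition is invalid.

No — vertex 2 appears in no bag.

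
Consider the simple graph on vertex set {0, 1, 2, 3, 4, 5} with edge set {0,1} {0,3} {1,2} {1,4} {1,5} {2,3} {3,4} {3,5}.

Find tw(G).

2

A width-2 tree decomposition is:
Bags: B1 = {1, 2, 3}  B2 = {1, 3, 5}  B3 = {1, 3, 4}  B4 = {0, 1, 3}
Tree: B1–B2, B2–B3, B3–B4
Each bag holds 3 vertices, so the decomposition has width 2, which upper-bounds the treewidth. The edges 2–1–5–3–2 form a cycle, so G is not a tree and its treewidth is at least 2. Therefore the treewidth is 2.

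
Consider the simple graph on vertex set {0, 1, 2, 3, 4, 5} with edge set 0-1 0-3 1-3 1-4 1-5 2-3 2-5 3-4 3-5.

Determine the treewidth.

2

A width-2 tree decomposition is:
Bags: B1 = {1, 3, 5}  B2 = {1, 3, 4}  B3 = {0, 1, 3}  B4 = {2, 3, 5}
Tree: B1–B2, B2–B3, B1–B4
Each bag holds 3 vertices, so the decomposition has width 2, which upper-bounds the treewidth. Conversely, {0, 1, 3} is a clique of size 3, and the vertices of any clique must share a bag in every tree decomposition; so some bag has ≥ 3 vertices and tw(G) ≥ 2. Hence tw(G) = 2 exactly.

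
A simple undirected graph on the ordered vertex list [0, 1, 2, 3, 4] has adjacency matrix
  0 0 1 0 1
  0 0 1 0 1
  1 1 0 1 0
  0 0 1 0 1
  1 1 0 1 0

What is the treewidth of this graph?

A width-2 tree decomposition is:
Bags: B1 = {1, 2, 4}  B2 = {0, 2, 4}  B3 = {2, 3, 4}
Tree: B1–B2, B2–B3
Every bag has size at most 3, so the width is 3 − 1 = 2 and tw(G) ≤ 2. The edges 1–2–0–4–1 form a cycle, so G is not a tree and its treewidth is at least 2. The upper and lower bounds meet at 2, so that is the treewidth.

2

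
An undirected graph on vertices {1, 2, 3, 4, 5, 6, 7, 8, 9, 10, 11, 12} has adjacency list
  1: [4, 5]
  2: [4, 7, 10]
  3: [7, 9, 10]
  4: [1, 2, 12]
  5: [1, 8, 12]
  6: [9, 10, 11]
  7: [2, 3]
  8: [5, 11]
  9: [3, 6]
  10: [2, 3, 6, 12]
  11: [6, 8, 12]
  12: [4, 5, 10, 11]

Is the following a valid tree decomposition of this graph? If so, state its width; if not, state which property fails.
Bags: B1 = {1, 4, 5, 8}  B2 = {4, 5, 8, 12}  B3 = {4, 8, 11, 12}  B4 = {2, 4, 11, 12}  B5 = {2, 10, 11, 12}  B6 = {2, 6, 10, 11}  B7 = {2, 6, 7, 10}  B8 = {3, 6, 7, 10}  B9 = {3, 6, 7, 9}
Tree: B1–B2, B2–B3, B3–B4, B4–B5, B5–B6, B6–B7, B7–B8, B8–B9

Every vertex of G appears in some bag (union = {1, 2, 3, 4, 5, 6, 7, 8, 9, 10, 11, 12}); every edge is covered by a bag; and for each vertex v the set of bags containing v is connected in the bag tree. The decomposition is therefore valid. The largest bag has 4 vertices, so the width is 3.

Yes; width 3.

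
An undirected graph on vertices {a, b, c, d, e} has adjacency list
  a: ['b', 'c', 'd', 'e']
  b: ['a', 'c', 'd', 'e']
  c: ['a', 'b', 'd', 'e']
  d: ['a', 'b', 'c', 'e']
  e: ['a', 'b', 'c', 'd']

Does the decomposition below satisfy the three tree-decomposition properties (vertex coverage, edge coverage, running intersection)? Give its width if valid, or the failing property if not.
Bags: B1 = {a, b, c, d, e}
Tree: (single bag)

Every vertex of G appears in some bag (union = {a, b, c, d, e}); every edge is covered by a bag; and for each vertex v the set of bags containing v is connected in the bag tree. The decomposition is therefore valid. The largest bag has 5 vertices, so the width is 4.

Yes; width 4.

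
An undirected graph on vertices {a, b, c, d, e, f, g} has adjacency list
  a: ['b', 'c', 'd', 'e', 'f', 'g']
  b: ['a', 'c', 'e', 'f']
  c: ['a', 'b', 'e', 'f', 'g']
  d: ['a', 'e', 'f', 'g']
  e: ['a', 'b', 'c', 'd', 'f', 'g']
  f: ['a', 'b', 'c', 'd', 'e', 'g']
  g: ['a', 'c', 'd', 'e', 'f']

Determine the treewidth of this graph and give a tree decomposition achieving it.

Treewidth 4.
Bags: B1 = {a, b, c, e, f}  B2 = {a, c, e, f, g}  B3 = {a, d, e, f, g}
Tree: B1–B2, B2–B3

Each bag holds 5 vertices, so the decomposition has width 4, which upper-bounds the treewidth. On the other hand G contains the 5-clique {a, d, e, f, g}. A clique must lie in a single bag of any decomposition, so no decomposition can have width below 4. Therefore the treewidth is 4.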